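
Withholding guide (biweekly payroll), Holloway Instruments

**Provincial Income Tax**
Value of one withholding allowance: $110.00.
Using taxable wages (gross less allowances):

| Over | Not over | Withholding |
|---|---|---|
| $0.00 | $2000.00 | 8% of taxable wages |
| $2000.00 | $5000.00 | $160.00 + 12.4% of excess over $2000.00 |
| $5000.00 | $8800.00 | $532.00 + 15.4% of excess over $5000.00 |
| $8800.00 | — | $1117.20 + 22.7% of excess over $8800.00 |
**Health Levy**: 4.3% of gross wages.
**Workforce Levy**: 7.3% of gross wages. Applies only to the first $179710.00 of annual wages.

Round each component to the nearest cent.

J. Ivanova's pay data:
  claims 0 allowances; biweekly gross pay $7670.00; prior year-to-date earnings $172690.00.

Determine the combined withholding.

$1785.45

Provincial Income Tax: taxable = $7670.00
  $532.00 + 15.4% × ($7670.00 − $5000.00) = $532.00 + 15.4% × $2670.00 = $943.18
Health Levy: 4.3% × $7670.00 = $329.81
Workforce Levy: cap $179710.00 − YTD $172690.00 = $7020.00 subject; 7.3% × $7020.00 = $512.46
Total: $943.18 + $329.81 + $512.46 = $1785.45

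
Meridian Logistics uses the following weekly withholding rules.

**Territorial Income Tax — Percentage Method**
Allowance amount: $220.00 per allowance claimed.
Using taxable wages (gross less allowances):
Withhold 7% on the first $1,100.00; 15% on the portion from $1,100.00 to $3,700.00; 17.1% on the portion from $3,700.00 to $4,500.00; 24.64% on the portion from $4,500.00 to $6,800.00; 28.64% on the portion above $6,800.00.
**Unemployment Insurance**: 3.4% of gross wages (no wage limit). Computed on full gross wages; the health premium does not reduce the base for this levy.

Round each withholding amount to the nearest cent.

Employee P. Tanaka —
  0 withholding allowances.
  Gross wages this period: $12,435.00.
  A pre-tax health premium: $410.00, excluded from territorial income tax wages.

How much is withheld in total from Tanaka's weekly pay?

$3,089.75

Territorial Income Tax: taxable = $12,435.00 − $410.00 = $12,025.00
  $1,170.52 + 28.64% × ($12,025.00 − $6,800.00) = $1,170.52 + 28.64% × $5,225.00 = $2,666.96
Unemployment Insurance: 3.4% × $12,435.00 = $422.79
Total: $2,666.96 + $422.79 = $3,089.75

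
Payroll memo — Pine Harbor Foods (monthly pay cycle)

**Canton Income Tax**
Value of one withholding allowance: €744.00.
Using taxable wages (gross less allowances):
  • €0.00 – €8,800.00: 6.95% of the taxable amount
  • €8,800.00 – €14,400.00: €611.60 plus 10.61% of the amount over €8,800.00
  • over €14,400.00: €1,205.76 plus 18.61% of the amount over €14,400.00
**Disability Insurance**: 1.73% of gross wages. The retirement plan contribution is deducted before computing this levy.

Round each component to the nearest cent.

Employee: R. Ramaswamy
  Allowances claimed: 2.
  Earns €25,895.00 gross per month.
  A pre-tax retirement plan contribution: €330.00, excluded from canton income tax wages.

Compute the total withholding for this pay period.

Canton Income Tax: taxable = €25,895.00 − €330.00 − 2×€744.00 = €24,077.00
  €1,205.76 + 18.61% × (€24,077.00 − €14,400.00) = €1,205.76 + 18.61% × €9,677.00 = €3,006.65
Disability Insurance: 1.73% × €25,565.00 = €442.27
Total: €3,006.65 + €442.27 = €3,448.92

€3,448.92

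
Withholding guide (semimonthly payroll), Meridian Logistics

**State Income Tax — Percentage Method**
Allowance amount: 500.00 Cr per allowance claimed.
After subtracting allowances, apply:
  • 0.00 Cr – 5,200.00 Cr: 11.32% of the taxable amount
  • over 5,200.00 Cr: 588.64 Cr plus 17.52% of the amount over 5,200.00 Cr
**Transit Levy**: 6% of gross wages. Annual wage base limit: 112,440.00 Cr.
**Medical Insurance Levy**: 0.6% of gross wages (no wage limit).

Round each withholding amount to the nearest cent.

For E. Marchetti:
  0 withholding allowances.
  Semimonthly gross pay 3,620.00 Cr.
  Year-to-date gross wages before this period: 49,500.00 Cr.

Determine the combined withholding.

648.70 Cr

State Income Tax: taxable = 3,620.00 Cr
  11.32% × 3,620.00 Cr = 409.78 Cr
Transit Levy: 6% × 3,620.00 Cr = 217.20 Cr
Medical Insurance Levy: 0.6% × 3,620.00 Cr = 21.72 Cr
Total: 409.78 Cr + 217.20 Cr + 21.72 Cr = 648.70 Cr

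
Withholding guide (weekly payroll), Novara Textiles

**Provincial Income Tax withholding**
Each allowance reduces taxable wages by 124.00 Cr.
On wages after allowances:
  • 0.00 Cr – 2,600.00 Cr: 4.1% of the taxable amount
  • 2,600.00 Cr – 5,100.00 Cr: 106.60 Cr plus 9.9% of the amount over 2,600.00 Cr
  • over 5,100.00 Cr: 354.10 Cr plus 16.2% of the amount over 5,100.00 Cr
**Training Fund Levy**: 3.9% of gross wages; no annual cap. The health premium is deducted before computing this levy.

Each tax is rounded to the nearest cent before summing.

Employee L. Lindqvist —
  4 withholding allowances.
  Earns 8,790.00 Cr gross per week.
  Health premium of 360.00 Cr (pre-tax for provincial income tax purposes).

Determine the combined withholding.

1,141.98 Cr

Provincial Income Tax: taxable = 8,790.00 Cr − 360.00 Cr − 4×124.00 Cr = 7,934.00 Cr
  354.10 Cr + 16.2% × (7,934.00 Cr − 5,100.00 Cr) = 354.10 Cr + 16.2% × 2,834.00 Cr = 813.21 Cr
Training Fund Levy: 3.9% × 8,430.00 Cr = 328.77 Cr
Total: 813.21 Cr + 328.77 Cr = 1,141.98 Cr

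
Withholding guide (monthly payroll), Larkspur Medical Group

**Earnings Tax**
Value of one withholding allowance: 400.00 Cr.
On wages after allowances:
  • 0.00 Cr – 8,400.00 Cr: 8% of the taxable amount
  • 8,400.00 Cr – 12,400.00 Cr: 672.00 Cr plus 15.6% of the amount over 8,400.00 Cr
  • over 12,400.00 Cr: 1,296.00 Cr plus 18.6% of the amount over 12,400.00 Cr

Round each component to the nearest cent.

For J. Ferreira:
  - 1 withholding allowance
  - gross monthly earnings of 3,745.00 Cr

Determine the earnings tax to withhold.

Earnings Tax: taxable = 3,745.00 Cr − 1×400.00 Cr = 3,345.00 Cr
  8% × 3,345.00 Cr = 267.60 Cr

267.60 Cr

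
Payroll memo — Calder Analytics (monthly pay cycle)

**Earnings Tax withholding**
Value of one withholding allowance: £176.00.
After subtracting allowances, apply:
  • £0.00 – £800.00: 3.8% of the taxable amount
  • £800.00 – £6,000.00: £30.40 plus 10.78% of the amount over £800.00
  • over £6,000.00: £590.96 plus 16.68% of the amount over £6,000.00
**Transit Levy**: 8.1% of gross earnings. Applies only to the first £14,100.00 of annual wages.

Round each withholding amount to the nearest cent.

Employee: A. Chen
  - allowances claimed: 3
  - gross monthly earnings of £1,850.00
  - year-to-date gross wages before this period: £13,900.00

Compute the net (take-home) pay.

Earnings Tax: taxable = £1,850.00 − 3×£176.00 = £1,322.00
  £30.40 + 10.78% × (£1,322.00 − £800.00) = £30.40 + 10.78% × £522.00 = £86.67
Transit Levy: cap £14,100.00 − YTD £13,900.00 = £200.00 subject; 8.1% × £200.00 = £16.20
Total withheld: £86.67 + £16.20 = £102.87
Net pay: £1,850.00 − £102.87 = £1,747.13

£1,747.13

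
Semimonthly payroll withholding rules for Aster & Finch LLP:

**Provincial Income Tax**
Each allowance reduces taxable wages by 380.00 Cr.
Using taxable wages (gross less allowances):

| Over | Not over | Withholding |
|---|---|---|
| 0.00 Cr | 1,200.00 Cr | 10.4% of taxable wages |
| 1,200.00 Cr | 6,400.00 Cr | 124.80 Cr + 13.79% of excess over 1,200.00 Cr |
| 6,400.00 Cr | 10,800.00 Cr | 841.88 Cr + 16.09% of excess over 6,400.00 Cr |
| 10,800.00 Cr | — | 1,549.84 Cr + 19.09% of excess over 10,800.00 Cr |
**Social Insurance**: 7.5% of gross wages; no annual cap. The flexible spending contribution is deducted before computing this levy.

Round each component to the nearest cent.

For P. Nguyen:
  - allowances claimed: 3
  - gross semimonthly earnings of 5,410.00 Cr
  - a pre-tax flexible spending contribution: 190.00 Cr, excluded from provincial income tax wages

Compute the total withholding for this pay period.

Provincial Income Tax: taxable = 5,410.00 Cr − 190.00 Cr − 3×380.00 Cr = 4,080.00 Cr
  124.80 Cr + 13.79% × (4,080.00 Cr − 1,200.00 Cr) = 124.80 Cr + 13.79% × 2,880.00 Cr = 521.95 Cr
Social Insurance: 7.5% × 5,220.00 Cr = 391.50 Cr
Total: 521.95 Cr + 391.50 Cr = 913.45 Cr

913.45 Cr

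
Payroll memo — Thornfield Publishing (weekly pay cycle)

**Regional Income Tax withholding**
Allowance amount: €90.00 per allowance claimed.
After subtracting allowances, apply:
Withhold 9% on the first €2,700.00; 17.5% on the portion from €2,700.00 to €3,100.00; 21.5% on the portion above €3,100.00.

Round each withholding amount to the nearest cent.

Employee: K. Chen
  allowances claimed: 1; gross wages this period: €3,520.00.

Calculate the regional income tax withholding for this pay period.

€383.95

Regional Income Tax: taxable = €3,520.00 − 1×€90.00 = €3,430.00
  €313.00 + 21.5% × (€3,430.00 − €3,100.00) = €313.00 + 21.5% × €330.00 = €383.95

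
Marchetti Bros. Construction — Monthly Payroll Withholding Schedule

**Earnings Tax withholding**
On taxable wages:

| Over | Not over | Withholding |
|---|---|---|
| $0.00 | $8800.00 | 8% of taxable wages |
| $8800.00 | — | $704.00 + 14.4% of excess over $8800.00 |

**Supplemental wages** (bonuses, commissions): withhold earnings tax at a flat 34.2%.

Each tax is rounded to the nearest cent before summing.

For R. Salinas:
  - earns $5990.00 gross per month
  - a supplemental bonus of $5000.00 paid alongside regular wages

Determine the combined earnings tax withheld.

Earnings Tax: taxable = $5990.00
  8% × $5990.00 = $479.20
Supplemental (34.2% flat on bonus): 34.2% × $5000.00 = $1710.00
Total earnings tax: $479.20 + $1710.00 = $2189.20

$2189.20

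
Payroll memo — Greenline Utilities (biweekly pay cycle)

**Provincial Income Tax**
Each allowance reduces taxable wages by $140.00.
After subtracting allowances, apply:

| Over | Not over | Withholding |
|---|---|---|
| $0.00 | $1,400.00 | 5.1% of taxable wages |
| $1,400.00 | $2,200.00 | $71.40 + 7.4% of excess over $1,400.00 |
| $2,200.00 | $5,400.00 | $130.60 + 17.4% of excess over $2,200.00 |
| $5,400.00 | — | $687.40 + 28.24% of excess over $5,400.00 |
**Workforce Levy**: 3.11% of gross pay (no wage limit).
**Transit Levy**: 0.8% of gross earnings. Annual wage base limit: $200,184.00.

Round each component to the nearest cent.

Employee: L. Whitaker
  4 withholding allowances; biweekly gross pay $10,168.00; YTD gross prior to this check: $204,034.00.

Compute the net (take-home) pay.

Provincial Income Tax: taxable = $10,168.00 − 4×$140.00 = $9,608.00
  $687.40 + 28.24% × ($9,608.00 − $5,400.00) = $687.40 + 28.24% × $4,208.00 = $1,875.74
Workforce Levy: 3.11% × $10,168.00 = $316.22
Transit Levy: YTD $204,034.00 ≥ cap $200,184.00 → $0.00
Total withheld: $1,875.74 + $316.22 + $0.00 = $2,191.96
Net pay: $10,168.00 − $2,191.96 = $7,976.04

$7,976.04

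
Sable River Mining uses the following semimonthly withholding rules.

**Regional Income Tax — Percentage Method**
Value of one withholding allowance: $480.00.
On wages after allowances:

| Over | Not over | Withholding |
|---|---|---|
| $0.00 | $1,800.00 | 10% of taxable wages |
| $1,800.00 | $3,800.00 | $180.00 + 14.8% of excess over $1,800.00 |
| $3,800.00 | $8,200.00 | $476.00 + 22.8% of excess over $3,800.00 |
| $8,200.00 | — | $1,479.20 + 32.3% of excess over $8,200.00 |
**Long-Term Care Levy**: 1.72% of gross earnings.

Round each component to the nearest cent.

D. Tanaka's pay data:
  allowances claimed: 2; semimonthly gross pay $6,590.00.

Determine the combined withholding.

$1,006.59

Regional Income Tax: taxable = $6,590.00 − 2×$480.00 = $5,630.00
  $476.00 + 22.8% × ($5,630.00 − $3,800.00) = $476.00 + 22.8% × $1,830.00 = $893.24
Long-Term Care Levy: 1.72% × $6,590.00 = $113.35
Total: $893.24 + $113.35 = $1,006.59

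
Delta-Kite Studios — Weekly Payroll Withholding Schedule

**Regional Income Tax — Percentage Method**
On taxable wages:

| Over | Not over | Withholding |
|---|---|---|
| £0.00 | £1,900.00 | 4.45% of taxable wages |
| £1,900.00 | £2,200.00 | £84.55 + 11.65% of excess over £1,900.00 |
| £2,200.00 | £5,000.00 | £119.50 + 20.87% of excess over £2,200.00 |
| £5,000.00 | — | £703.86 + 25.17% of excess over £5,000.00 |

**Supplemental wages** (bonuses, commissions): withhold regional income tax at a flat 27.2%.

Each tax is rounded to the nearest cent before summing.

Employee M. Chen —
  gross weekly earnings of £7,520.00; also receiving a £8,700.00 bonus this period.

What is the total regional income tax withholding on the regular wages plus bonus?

Regional Income Tax: taxable = £7,520.00
  £703.86 + 25.17% × (£7,520.00 − £5,000.00) = £703.86 + 25.17% × £2,520.00 = £1,338.14
Supplemental (27.2% flat on bonus): 27.2% × £8,700.00 = £2,366.40
Total regional income tax: £1,338.14 + £2,366.40 = £3,704.54

£3,704.54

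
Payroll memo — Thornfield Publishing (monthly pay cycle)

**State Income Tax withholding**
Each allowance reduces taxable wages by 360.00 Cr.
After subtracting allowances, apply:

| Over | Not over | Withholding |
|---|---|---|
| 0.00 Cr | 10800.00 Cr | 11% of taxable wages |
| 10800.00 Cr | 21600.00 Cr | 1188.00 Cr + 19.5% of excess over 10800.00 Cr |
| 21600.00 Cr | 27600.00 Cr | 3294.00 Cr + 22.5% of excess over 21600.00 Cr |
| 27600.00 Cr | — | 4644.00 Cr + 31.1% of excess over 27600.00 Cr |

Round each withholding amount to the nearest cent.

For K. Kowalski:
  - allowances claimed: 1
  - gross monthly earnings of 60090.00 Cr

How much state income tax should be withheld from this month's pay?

State Income Tax: taxable = 60090.00 Cr − 1×360.00 Cr = 59730.00 Cr
  4644.00 Cr + 31.1% × (59730.00 Cr − 27600.00 Cr) = 4644.00 Cr + 31.1% × 32130.00 Cr = 14636.43 Cr

14636.43 Cr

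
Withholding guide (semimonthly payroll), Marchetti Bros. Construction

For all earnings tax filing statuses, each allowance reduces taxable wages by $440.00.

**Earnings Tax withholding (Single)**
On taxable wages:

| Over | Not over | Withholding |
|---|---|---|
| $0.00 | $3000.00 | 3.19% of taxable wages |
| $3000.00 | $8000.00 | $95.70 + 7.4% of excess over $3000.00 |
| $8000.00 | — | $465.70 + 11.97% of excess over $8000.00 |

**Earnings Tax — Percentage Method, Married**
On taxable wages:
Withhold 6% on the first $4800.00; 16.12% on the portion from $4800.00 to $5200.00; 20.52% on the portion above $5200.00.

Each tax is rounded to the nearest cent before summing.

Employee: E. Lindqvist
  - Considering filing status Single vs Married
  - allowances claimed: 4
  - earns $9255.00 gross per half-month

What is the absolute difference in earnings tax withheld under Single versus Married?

$395.08

Earnings Tax (Single): taxable = $9255.00 − 4×$440.00 = $7495.00
  $95.70 + 7.4% × ($7495.00 − $3000.00) = $95.70 + 7.4% × $4495.00 = $428.33
Earnings Tax (Married): taxable = $9255.00 − 4×$440.00 = $7495.00
  $352.48 + 20.52% × ($7495.00 − $5200.00) = $352.48 + 20.52% × $2295.00 = $823.41
Difference: |$428.33 − $823.41| = $395.08 (higher under Married)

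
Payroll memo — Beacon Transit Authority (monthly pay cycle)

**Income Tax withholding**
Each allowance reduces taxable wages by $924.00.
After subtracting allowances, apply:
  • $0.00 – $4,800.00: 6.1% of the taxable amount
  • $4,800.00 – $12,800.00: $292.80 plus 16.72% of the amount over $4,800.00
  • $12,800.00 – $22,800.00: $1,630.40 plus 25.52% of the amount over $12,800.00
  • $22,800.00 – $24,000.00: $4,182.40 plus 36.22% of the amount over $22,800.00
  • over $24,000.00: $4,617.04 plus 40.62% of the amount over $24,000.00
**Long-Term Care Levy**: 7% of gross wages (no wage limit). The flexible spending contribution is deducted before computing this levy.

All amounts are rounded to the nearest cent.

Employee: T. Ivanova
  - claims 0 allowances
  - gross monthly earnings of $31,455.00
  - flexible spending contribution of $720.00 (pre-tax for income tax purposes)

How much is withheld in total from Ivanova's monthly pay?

Income Tax: taxable = $31,455.00 − $720.00 = $30,735.00
  $4,617.04 + 40.62% × ($30,735.00 − $24,000.00) = $4,617.04 + 40.62% × $6,735.00 = $7,352.80
Long-Term Care Levy: 7% × $30,735.00 = $2,151.45
Total: $7,352.80 + $2,151.45 = $9,504.25

$9,504.25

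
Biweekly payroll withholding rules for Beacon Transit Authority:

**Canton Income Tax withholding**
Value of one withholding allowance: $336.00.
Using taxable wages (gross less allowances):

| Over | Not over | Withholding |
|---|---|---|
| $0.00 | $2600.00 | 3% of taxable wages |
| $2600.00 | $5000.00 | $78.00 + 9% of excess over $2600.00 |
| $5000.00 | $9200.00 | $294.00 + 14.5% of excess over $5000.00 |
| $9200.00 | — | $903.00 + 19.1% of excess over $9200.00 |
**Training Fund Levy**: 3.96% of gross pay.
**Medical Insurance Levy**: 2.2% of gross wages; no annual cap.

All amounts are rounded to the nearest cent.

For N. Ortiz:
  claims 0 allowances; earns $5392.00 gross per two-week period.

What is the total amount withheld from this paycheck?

Canton Income Tax: taxable = $5392.00
  $294.00 + 14.5% × ($5392.00 − $5000.00) = $294.00 + 14.5% × $392.00 = $350.84
Training Fund Levy: 3.96% × $5392.00 = $213.52
Medical Insurance Levy: 2.2% × $5392.00 = $118.62
Total: $350.84 + $213.52 + $118.62 = $682.98

$682.98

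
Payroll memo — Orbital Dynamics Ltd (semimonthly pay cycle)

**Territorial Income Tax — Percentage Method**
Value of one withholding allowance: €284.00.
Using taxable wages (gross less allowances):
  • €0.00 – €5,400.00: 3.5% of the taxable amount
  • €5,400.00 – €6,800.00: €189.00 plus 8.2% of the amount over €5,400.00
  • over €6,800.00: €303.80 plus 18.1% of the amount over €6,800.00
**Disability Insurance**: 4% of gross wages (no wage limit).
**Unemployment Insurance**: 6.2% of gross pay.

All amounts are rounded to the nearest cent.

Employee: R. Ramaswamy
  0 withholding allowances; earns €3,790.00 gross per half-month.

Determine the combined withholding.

Territorial Income Tax: taxable = €3,790.00
  3.5% × €3,790.00 = €132.65
Disability Insurance: 4% × €3,790.00 = €151.60
Unemployment Insurance: 6.2% × €3,790.00 = €234.98
Total: €132.65 + €151.60 + €234.98 = €519.23

€519.23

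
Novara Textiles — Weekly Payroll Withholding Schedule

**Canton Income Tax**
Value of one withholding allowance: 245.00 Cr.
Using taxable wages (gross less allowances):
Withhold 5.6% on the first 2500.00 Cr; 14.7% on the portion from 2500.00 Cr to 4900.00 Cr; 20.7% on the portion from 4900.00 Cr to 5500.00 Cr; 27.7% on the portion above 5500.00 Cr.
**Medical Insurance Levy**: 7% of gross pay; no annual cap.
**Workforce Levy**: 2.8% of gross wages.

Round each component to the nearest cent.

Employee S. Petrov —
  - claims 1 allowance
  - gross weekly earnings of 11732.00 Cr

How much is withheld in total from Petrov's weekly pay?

3425.14 Cr

Canton Income Tax: taxable = 11732.00 Cr − 1×245.00 Cr = 11487.00 Cr
  617.00 Cr + 27.7% × (11487.00 Cr − 5500.00 Cr) = 617.00 Cr + 27.7% × 5987.00 Cr = 2275.40 Cr
Medical Insurance Levy: 7% × 11732.00 Cr = 821.24 Cr
Workforce Levy: 2.8% × 11732.00 Cr = 328.50 Cr
Total: 2275.40 Cr + 821.24 Cr + 328.50 Cr = 3425.14 Cr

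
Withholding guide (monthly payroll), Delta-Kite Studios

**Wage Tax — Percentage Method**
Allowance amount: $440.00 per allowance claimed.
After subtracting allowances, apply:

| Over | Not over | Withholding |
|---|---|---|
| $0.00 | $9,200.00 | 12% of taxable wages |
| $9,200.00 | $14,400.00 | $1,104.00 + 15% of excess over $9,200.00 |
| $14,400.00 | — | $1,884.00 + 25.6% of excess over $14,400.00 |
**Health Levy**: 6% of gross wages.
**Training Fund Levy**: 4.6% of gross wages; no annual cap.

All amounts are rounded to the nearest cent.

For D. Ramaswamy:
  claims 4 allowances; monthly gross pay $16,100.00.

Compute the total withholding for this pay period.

Wage Tax: taxable = $16,100.00 − 4×$440.00 = $14,340.00
  $1,104.00 + 15% × ($14,340.00 − $9,200.00) = $1,104.00 + 15% × $5,140.00 = $1,875.00
Health Levy: 6% × $16,100.00 = $966.00
Training Fund Levy: 4.6% × $16,100.00 = $740.60
Total: $1,875.00 + $966.00 + $740.60 = $3,581.60

$3,581.60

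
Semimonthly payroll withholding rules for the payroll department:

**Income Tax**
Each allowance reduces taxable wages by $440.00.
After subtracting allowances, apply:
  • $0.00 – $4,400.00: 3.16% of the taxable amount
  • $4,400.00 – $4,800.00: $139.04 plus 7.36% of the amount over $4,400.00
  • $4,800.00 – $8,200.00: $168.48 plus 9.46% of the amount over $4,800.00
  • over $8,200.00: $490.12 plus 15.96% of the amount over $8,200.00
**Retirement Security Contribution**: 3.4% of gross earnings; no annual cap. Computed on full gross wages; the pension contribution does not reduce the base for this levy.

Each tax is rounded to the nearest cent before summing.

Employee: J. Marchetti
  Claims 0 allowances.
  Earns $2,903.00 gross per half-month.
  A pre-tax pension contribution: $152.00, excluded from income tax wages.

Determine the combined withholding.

Income Tax: taxable = $2,903.00 − $152.00 = $2,751.00
  3.16% × $2,751.00 = $86.93
Retirement Security Contribution: 3.4% × $2,903.00 = $98.70
Total: $86.93 + $98.70 = $185.63

$185.63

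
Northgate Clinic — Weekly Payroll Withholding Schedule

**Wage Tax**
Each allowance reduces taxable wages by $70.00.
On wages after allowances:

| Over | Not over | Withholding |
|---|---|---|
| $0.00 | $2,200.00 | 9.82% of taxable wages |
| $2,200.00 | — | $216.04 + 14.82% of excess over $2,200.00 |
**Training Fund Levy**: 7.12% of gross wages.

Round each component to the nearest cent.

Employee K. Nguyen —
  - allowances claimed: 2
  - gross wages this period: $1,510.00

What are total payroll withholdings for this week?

$242.04

Wage Tax: taxable = $1,510.00 − 2×$70.00 = $1,370.00
  9.82% × $1,370.00 = $134.53
Training Fund Levy: 7.12% × $1,510.00 = $107.51
Total: $134.53 + $107.51 = $242.04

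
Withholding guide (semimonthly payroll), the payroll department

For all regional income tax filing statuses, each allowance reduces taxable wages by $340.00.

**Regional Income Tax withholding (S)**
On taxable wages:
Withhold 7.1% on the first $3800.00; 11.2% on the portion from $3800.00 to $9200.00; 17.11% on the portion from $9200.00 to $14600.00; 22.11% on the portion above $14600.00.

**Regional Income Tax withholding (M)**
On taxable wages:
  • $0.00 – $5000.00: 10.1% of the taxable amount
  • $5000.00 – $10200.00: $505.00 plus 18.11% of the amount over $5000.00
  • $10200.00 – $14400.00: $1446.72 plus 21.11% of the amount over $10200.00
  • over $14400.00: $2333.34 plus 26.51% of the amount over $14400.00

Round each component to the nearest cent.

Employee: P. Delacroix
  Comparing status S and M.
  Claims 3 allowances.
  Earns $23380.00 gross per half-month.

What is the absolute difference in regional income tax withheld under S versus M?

Regional Income Tax (S): taxable = $23380.00 − 3×$340.00 = $22360.00
  $1798.54 + 22.11% × ($22360.00 − $14600.00) = $1798.54 + 22.11% × $7760.00 = $3514.28
Regional Income Tax (M): taxable = $23380.00 − 3×$340.00 = $22360.00
  $2333.34 + 26.51% × ($22360.00 − $14400.00) = $2333.34 + 26.51% × $7960.00 = $4443.54
Difference: |$3514.28 − $4443.54| = $929.26 (higher under M)

$929.26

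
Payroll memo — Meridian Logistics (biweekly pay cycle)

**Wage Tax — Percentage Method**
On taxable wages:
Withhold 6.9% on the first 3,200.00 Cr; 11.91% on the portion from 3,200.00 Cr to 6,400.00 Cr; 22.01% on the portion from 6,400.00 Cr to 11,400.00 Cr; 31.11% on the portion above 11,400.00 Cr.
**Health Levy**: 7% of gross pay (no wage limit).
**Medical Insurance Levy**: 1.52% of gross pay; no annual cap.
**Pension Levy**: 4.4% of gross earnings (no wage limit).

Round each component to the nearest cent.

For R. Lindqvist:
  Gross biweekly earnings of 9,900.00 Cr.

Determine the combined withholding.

Wage Tax: taxable = 9,900.00 Cr
  601.92 Cr + 22.01% × (9,900.00 Cr − 6,400.00 Cr) = 601.92 Cr + 22.01% × 3,500.00 Cr = 1,372.27 Cr
Health Levy: 7% × 9,900.00 Cr = 693.00 Cr
Medical Insurance Levy: 1.52% × 9,900.00 Cr = 150.48 Cr
Pension Levy: 4.4% × 9,900.00 Cr = 435.60 Cr
Total: 1,372.27 Cr + 693.00 Cr + 150.48 Cr + 435.60 Cr = 2,651.35 Cr

2,651.35 Cr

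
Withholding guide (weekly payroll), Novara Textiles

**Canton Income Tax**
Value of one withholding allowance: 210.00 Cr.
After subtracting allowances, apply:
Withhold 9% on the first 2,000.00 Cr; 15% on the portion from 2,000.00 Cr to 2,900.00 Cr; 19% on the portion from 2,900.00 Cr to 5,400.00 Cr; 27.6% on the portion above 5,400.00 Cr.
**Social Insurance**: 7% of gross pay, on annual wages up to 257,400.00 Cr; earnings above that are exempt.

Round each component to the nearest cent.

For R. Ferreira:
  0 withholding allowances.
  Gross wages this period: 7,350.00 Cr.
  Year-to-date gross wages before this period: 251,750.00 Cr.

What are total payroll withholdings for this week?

1,723.70 Cr

Canton Income Tax: taxable = 7,350.00 Cr
  790.00 Cr + 27.6% × (7,350.00 Cr − 5,400.00 Cr) = 790.00 Cr + 27.6% × 1,950.00 Cr = 1,328.20 Cr
Social Insurance: cap 257,400.00 Cr − YTD 251,750.00 Cr = 5,650.00 Cr subject; 7% × 5,650.00 Cr = 395.50 Cr
Total: 1,328.20 Cr + 395.50 Cr = 1,723.70 Cr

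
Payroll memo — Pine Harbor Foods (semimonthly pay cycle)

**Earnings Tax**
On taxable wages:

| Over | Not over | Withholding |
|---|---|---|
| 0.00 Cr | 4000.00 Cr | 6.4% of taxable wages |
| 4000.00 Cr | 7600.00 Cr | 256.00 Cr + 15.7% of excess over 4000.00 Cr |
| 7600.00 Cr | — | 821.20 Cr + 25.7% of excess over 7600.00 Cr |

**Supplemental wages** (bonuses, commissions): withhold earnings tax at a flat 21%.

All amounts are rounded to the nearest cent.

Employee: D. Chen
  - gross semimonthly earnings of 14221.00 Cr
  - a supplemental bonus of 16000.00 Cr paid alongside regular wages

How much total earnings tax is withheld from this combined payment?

5882.80 Cr

Earnings Tax: taxable = 14221.00 Cr
  821.20 Cr + 25.7% × (14221.00 Cr − 7600.00 Cr) = 821.20 Cr + 25.7% × 6621.00 Cr = 2522.80 Cr
Supplemental (21% flat on bonus): 21% × 16000.00 Cr = 3360.00 Cr
Total earnings tax: 2522.80 Cr + 3360.00 Cr = 5882.80 Cr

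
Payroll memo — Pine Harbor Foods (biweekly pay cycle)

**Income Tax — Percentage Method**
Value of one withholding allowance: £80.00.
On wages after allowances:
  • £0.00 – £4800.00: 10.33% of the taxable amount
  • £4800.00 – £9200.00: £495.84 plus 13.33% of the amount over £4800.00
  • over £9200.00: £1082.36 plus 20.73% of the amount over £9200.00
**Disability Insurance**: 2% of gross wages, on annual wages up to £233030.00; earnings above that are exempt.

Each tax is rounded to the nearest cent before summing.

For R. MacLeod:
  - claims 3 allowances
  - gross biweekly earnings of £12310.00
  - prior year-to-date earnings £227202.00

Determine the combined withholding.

£1793.87

Income Tax: taxable = £12310.00 − 3×£80.00 = £12070.00
  £1082.36 + 20.73% × (£12070.00 − £9200.00) = £1082.36 + 20.73% × £2870.00 = £1677.31
Disability Insurance: cap £233030.00 − YTD £227202.00 = £5828.00 subject; 2% × £5828.00 = £116.56
Total: £1677.31 + £116.56 = £1793.87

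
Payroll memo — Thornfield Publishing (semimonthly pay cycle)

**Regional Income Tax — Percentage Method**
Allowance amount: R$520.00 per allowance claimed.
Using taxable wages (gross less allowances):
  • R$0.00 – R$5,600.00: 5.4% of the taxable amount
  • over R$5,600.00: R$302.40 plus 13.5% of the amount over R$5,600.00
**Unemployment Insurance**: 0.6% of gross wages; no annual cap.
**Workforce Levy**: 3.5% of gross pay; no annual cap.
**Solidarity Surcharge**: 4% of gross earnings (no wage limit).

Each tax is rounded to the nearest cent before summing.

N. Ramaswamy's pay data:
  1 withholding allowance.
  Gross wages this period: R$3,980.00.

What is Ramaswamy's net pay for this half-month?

Regional Income Tax: taxable = R$3,980.00 − 1×R$520.00 = R$3,460.00
  5.4% × R$3,460.00 = R$186.84
Unemployment Insurance: 0.6% × R$3,980.00 = R$23.88
Workforce Levy: 3.5% × R$3,980.00 = R$139.30
Solidarity Surcharge: 4% × R$3,980.00 = R$159.20
Total withheld: R$186.84 + R$23.88 + R$139.30 + R$159.20 = R$509.22
Net pay: R$3,980.00 − R$509.22 = R$3,470.78

R$3,470.78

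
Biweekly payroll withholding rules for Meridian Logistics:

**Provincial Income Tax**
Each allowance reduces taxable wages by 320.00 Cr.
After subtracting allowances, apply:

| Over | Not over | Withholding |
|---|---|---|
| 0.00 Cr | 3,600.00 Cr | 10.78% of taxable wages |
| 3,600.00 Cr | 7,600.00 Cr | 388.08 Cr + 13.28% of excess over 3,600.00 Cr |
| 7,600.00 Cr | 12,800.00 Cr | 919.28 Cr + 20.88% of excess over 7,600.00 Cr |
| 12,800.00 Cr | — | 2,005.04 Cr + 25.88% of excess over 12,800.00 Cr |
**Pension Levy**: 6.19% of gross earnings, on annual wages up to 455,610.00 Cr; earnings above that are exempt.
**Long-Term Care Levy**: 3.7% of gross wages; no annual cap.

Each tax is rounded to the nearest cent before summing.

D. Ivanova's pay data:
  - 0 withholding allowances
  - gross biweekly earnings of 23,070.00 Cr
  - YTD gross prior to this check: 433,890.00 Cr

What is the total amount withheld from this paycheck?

Provincial Income Tax: taxable = 23,070.00 Cr
  2,005.04 Cr + 25.88% × (23,070.00 Cr − 12,800.00 Cr) = 2,005.04 Cr + 25.88% × 10,270.00 Cr = 4,662.92 Cr
Pension Levy: cap 455,610.00 Cr − YTD 433,890.00 Cr = 21,720.00 Cr subject; 6.19% × 21,720.00 Cr = 1,344.47 Cr
Long-Term Care Levy: 3.7% × 23,070.00 Cr = 853.59 Cr
Total: 4,662.92 Cr + 1,344.47 Cr + 853.59 Cr = 6,860.98 Cr

6,860.98 Cr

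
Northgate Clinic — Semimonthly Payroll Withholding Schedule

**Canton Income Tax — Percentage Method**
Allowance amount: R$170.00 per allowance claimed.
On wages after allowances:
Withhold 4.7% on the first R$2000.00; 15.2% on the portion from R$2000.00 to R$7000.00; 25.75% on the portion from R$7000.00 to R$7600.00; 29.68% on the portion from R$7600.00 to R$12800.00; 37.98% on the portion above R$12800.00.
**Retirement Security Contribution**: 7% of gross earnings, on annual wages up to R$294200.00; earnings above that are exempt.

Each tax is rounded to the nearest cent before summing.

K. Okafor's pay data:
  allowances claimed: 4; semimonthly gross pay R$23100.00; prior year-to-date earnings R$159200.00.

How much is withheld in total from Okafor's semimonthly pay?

Canton Income Tax: taxable = R$23100.00 − 4×R$170.00 = R$22420.00
  R$2551.86 + 37.98% × (R$22420.00 − R$12800.00) = R$2551.86 + 37.98% × R$9620.00 = R$6205.54
Retirement Security Contribution: 7% × R$23100.00 = R$1617.00
Total: R$6205.54 + R$1617.00 = R$7822.54

R$7822.54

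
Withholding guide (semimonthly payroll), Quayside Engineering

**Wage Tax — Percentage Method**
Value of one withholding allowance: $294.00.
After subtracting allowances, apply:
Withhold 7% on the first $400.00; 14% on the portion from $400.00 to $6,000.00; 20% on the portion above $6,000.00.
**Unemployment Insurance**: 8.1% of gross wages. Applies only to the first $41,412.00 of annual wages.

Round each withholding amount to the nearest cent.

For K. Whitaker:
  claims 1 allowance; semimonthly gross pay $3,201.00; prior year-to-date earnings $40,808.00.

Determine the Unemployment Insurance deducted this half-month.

Unemployment Insurance: cap $41,412.00 − YTD $40,808.00 = $604.00 subject; 8.1% × $604.00 = $48.92

$48.92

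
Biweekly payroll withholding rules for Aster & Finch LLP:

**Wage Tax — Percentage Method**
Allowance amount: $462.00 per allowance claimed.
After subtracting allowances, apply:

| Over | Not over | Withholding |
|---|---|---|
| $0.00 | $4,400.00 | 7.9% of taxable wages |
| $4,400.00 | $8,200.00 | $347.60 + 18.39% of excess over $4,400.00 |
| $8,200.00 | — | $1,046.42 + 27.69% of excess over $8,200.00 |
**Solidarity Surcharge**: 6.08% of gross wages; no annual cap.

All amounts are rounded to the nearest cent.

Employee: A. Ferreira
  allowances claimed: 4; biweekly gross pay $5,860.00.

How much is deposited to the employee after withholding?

$5,186.76

Wage Tax: taxable = $5,860.00 − 4×$462.00 = $4,012.00
  7.9% × $4,012.00 = $316.95
Solidarity Surcharge: 6.08% × $5,860.00 = $356.29
Total withheld: $316.95 + $356.29 = $673.24
Net pay: $5,860.00 − $673.24 = $5,186.76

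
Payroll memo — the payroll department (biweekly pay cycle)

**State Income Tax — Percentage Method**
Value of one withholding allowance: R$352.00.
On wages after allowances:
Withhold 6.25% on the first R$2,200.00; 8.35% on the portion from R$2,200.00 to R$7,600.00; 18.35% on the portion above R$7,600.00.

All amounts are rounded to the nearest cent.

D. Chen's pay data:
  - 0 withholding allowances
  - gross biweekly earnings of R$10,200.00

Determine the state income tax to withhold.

R$1,065.50

State Income Tax: taxable = R$10,200.00
  R$588.40 + 18.35% × (R$10,200.00 − R$7,600.00) = R$588.40 + 18.35% × R$2,600.00 = R$1,065.50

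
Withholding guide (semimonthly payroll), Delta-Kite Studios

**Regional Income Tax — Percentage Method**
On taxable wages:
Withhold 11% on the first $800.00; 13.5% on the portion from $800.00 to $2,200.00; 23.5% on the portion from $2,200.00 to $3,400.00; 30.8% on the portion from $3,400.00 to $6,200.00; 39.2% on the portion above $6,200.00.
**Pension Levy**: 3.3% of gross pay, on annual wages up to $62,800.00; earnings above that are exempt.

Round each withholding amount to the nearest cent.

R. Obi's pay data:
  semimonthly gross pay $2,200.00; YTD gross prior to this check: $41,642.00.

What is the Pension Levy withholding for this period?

Pension Levy: 3.3% × $2,200.00 = $72.60

$72.60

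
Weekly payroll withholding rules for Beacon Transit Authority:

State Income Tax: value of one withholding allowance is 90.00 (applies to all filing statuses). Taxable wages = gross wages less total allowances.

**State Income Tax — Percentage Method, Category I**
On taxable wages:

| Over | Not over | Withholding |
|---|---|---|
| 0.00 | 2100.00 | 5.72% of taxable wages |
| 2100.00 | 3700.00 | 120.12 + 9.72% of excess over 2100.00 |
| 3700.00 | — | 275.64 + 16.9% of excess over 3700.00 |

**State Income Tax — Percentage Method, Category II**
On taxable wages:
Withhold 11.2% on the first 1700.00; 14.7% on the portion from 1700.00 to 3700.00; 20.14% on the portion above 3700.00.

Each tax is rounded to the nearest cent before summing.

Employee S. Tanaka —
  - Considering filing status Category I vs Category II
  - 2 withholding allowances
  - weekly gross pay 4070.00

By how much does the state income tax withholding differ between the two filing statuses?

State Income Tax (Category I): taxable = 4070.00 − 2×90.00 = 3890.00
  275.64 + 16.9% × (3890.00 − 3700.00) = 275.64 + 16.9% × 190.00 = 307.75
State Income Tax (Category II): taxable = 4070.00 − 2×90.00 = 3890.00
  484.40 + 20.14% × (3890.00 − 3700.00) = 484.40 + 20.14% × 190.00 = 522.67
Difference: |307.75 − 522.67| = 214.92 (higher under Category II)

214.92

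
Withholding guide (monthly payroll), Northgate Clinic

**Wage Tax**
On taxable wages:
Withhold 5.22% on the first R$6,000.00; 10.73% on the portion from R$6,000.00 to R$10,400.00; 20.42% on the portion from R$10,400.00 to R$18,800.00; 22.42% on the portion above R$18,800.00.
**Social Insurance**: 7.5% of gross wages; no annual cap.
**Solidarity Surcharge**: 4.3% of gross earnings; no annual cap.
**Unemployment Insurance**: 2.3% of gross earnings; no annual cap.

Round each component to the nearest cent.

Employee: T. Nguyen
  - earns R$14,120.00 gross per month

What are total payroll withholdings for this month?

Wage Tax: taxable = R$14,120.00
  R$785.32 + 20.42% × (R$14,120.00 − R$10,400.00) = R$785.32 + 20.42% × R$3,720.00 = R$1,544.94
Social Insurance: 7.5% × R$14,120.00 = R$1,059.00
Solidarity Surcharge: 4.3% × R$14,120.00 = R$607.16
Unemployment Insurance: 2.3% × R$14,120.00 = R$324.76
Total: R$1,544.94 + R$1,059.00 + R$607.16 + R$324.76 = R$3,535.86

R$3,535.86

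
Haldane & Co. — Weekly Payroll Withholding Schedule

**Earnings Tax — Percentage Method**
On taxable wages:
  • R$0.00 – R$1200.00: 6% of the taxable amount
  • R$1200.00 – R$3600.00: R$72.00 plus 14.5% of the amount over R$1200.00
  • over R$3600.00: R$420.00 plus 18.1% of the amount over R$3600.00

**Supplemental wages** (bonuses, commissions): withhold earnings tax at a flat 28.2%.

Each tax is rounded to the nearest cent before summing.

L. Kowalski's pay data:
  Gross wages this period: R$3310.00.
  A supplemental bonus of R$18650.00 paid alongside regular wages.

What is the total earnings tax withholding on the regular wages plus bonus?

Earnings Tax: taxable = R$3310.00
  R$72.00 + 14.5% × (R$3310.00 − R$1200.00) = R$72.00 + 14.5% × R$2110.00 = R$377.95
Supplemental (28.2% flat on bonus): 28.2% × R$18650.00 = R$5259.30
Total earnings tax: R$377.95 + R$5259.30 = R$5637.25

R$5637.25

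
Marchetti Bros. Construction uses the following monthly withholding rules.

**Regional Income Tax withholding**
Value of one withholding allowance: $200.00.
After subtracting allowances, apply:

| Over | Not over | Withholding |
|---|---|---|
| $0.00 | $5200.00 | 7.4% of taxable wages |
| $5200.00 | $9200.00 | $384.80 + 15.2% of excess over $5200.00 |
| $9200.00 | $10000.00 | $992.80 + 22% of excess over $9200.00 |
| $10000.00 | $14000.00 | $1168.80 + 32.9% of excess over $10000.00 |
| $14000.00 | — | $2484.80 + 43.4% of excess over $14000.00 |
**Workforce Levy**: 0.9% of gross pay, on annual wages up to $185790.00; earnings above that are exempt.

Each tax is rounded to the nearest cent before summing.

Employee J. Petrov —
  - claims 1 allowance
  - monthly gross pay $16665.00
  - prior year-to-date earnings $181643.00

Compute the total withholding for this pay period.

$3591.93

Regional Income Tax: taxable = $16665.00 − 1×$200.00 = $16465.00
  $2484.80 + 43.4% × ($16465.00 − $14000.00) = $2484.80 + 43.4% × $2465.00 = $3554.61
Workforce Levy: cap $185790.00 − YTD $181643.00 = $4147.00 subject; 0.9% × $4147.00 = $37.32
Total: $3554.61 + $37.32 = $3591.93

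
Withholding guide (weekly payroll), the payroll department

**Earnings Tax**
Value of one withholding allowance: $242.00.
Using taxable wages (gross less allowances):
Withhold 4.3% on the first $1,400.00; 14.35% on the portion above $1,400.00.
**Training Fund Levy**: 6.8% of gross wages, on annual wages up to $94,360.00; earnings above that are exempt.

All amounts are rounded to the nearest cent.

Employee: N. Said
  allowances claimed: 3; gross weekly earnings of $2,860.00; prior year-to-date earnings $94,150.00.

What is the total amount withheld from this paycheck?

Earnings Tax: taxable = $2,860.00 − 3×$242.00 = $2,134.00
  $60.20 + 14.35% × ($2,134.00 − $1,400.00) = $60.20 + 14.35% × $734.00 = $165.53
Training Fund Levy: cap $94,360.00 − YTD $94,150.00 = $210.00 subject; 6.8% × $210.00 = $14.28
Total: $165.53 + $14.28 = $179.81

$179.81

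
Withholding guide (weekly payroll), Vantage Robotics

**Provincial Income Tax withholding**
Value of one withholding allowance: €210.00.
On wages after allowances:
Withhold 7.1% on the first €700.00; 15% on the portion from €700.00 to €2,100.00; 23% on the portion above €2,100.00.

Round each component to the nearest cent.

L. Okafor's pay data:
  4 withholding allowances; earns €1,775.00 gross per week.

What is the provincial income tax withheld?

Provincial Income Tax: taxable = €1,775.00 − 4×€210.00 = €935.00
  €49.70 + 15% × (€935.00 − €700.00) = €49.70 + 15% × €235.00 = €84.95

€84.95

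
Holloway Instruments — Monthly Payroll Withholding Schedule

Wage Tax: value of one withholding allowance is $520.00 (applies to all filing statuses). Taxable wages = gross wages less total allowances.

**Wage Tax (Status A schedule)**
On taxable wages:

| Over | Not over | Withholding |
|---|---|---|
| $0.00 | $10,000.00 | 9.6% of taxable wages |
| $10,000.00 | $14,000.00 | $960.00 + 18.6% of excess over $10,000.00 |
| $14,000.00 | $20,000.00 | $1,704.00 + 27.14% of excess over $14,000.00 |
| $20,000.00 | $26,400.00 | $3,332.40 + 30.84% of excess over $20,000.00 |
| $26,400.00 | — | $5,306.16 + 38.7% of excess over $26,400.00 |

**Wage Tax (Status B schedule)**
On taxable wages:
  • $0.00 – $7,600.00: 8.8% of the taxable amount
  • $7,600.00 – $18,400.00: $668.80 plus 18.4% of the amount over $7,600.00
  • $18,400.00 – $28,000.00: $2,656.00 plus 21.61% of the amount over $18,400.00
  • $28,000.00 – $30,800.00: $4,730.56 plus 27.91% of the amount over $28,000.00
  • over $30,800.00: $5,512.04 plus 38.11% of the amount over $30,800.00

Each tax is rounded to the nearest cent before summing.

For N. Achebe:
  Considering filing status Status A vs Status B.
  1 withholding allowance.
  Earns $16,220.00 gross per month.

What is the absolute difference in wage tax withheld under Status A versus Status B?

$6.18

Wage Tax (Status A): taxable = $16,220.00 − 1×$520.00 = $15,700.00
  $1,704.00 + 27.14% × ($15,700.00 − $14,000.00) = $1,704.00 + 27.14% × $1,700.00 = $2,165.38
Wage Tax (Status B): taxable = $16,220.00 − 1×$520.00 = $15,700.00
  $668.80 + 18.4% × ($15,700.00 − $7,600.00) = $668.80 + 18.4% × $8,100.00 = $2,159.20
Difference: |$2,165.38 − $2,159.20| = $6.18 (higher under Status A)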